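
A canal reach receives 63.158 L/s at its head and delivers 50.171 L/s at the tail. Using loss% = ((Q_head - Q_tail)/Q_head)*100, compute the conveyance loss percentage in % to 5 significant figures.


loss = ((63.158 - 50.171)/63.158)*100 = 20.563 %
Therefore the conveyance loss percentage = 20.563 %.


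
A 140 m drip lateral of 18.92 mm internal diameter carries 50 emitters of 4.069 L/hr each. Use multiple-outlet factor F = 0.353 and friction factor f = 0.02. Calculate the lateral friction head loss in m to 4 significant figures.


Approach: apply Darcy-Weisbach with the multiple-outlet F-factor, Q = n*q/(3600*1000) m^3/s; v = Q/A; hf = F*f*(L/D)*(v^2/(2g)).
Q = 50*4.069/(3600*1000) = 5.65139e-05 m^3/s
A = pi*(18.92e-3/2)^2 = 2.81146e-04 m^2, so v = Q/A = 0.201012 m/s
hf = 0.353*0.02*(140/0.01892)*(0.201012^2/(2*9.81)) = 0.1076 m
Therefore the lateral friction head loss = 0.1076 m.


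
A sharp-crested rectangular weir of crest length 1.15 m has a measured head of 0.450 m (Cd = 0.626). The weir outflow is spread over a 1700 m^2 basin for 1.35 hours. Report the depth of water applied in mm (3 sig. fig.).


Approach: apply the rectangular weir equation with a volume-to-depth conversion, Q = (2/3)*Cd*L*sqrt(2g)*H^1.5; d = Q*t/A * 1000.
Step 1 — weir discharge:
  Q = (2/3)*0.626*1.15*sqrt(2*9.81)*0.450^1.5 = 0.64173 m^3/s
Step 2 — volume: V = 0.64173 * 1.35*3600 = 3118.8 m^3
Step 3 — depth: d = V/A * 1000 = 3118.8/1700 * 1000 = 1830 mm
Therefore the depth of water applied = 1830 mm.


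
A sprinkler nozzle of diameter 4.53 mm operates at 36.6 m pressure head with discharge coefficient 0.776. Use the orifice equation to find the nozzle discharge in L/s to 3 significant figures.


Approach: apply the orifice equation, Q = Cd*A*sqrt(2*g*h), A = pi*(d/2)^2.
A = pi*(4.53e-3/2)^2 = 1.6117e-05 m^2
Q = 0.776 * 1.6117e-05 * sqrt(2*9.81*36.6) * 1000 = 0.335 L/s
Therefore the nozzle discharge = 0.335 L/s.


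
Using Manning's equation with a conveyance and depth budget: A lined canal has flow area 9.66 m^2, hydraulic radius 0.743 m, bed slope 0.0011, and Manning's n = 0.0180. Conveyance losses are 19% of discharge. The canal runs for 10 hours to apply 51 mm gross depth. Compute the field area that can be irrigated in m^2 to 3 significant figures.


Approach: apply Manning's equation with a conveyance and depth budget, Q = (1/n)*A*R^(2/3)*S^(1/2); Q_field = Q*(1-loss); Area = Q_field*t/(d/1000).
Step 1 — canal discharge (Manning's equation):
  Q = (1/0.0180) * 9.66 * 0.743^(2/3) * 0.0011^(1/2) = 14.601 m^3/s
Step 2 — delivered flow: Q_field = 14.601*(1 - 19/100) = 11.827 m^3/s
Step 3 — volume delivered: V = 11.827 * 10*3600 = 425780 m^3
Step 4 — area served: A = V / (depth/1000) = 425780 / 0.051 = 8350000 m^2
Therefore the field area that can be irrigated = 8350000 m^2.


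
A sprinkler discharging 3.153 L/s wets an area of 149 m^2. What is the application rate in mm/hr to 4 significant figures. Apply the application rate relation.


Approach: apply the application rate relation, rate = (Q/A)*3600.
rate = (3.153 / 149) * 3600 = 76.18 mm/hr
Therefore the application rate = 76.18 mm/hr.


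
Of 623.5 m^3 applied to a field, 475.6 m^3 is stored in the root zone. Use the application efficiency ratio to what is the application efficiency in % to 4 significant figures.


Approach: apply the application efficiency ratio, Ea = (stored/applied)*100.
Ea = (475.6/623.5)*100 = 76.28 %
Therefore the application efficiency = 76.28 %.


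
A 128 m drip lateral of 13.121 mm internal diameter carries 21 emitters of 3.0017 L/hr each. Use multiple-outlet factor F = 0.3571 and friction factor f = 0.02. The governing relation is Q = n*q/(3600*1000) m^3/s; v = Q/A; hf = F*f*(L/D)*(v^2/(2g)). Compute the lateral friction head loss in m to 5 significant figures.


Q = 21*3.0017/(3600*1000) = 1.750992e-05 m^3/s
A = pi*(13.121e-3/2)^2 = 1.352147e-04 m^2, so v = Q/A = 0.1294972 m/s
hf = 0.3571*0.02*(128/0.013121)*(0.1294972^2/(2*9.81)) = 0.059550 m
Therefore the lateral friction head loss = 0.059550 m.


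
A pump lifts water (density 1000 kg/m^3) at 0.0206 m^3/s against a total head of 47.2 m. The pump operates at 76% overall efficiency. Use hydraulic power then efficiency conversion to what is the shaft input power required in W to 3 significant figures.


Approach: apply hydraulic power then efficiency conversion, P = rho*g*Q*H; P_in = P/eta.
Step 1 — hydraulic power (P = rho*g*Q*H):
  P = 1000 * 9.81 * 0.0206 * 47.2 = 9538.5 W
Step 2 — input power: P_in = P/eta = 9538.5 / 0.76 = 12600 W
Therefore the shaft input power required = 12600 W.


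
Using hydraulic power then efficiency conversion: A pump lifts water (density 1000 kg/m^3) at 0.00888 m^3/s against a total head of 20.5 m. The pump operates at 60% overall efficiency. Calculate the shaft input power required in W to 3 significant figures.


Approach: apply hydraulic power then efficiency conversion, P = rho*g*Q*H; P_in = P/eta.
Step 1 — hydraulic power (P = rho*g*Q*H):
  P = 1000 * 9.81 * 0.00888 * 20.5 = 1785.8 W
Step 2 — input power: P_in = P/eta = 1785.8 / 0.6 = 2980 W
Therefore the shaft input power required = 2980 W.


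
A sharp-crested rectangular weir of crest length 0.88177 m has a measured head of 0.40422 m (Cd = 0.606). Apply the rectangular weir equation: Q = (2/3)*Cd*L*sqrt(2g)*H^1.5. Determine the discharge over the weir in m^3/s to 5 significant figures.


Q = (2/3)*0.606*0.88177*sqrt(2*9.81)*0.40422^1.5 = 0.40552 m^3/s
Therefore the discharge over the weir = 0.40552 m^3/s.


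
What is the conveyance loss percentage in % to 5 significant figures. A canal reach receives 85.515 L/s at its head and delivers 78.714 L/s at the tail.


Approach: apply the conveyance loss ratio, loss% = ((Q_head - Q_tail)/Q_head)*100.
loss = ((85.515 - 78.714)/85.515)*100 = 7.9530 %
Therefore the conveyance loss percentage = 7.9530 %.


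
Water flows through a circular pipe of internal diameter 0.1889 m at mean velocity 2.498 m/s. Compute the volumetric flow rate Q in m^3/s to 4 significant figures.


Approach: apply the continuity equation for pipe flow, Q = A * v with A = pi*(D/2)^2.
A = pi*(0.1889/2)^2 = 0.0280255 m^2
Q = 0.0280255 * 2.498 = 0.07001 m^3/s
Therefore the volumetric flow rate Q = 0.07001 m^3/s.


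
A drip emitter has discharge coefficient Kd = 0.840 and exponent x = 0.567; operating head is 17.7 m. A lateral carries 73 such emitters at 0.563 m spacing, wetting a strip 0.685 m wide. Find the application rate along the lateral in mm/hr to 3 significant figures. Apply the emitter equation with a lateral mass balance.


Approach: apply the emitter equation with a lateral mass balance, q = Kd*h^x; Q = n*q; rate = Q/(n*spacing*width).
Step 1 — single emitter flow (q = Kd*h^x):
  q = 0.840 * 17.7^0.567 = 4.2843 L/hr
Step 2 — total lateral flow: Q = 73 * 4.2843 = 312.75 L/hr
Step 3 — wetted area: A = 73 * 0.563 * 0.685 = 28.153 m^2
Step 4 — application rate: Q/A = 312.75/28.153 = 11.1 mm/hr
Therefore the application rate along the lateral = 11.1 mm/hr.


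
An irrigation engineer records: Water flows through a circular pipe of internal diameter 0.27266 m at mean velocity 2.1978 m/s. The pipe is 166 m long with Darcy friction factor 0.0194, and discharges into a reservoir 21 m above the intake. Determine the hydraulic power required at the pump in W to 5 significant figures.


Approach: apply continuity + Darcy-Weisbach + hydraulic power, Q = A*v; hf = f*(L/D)*(v^2/(2g)); H = static + hf; P = rho*g*Q*H.
Step 1 — flow rate (continuity, Q = A*v):
  A = pi*(0.27266/2)^2 = 0.05838923 m^2
  Q = 0.05838923 * 2.1978 = 0.1283278 m^3/s
Step 2 — friction head loss (Darcy-Weisbach):
  hf = 0.0194 * (166/0.27266) * (2.1978^2 / (2*9.81))
  hf = 2.907808 m
Step 3 — total head: H = 21 + 2.907808 = 23.90781 m
Step 4 — hydraulic power (P = rho*g*Q*H):
  P = 1000 * 9.81 * 0.1283278 * 23.90781 = 30097 W
Therefore the hydraulic power required at the pump = 30097 W.


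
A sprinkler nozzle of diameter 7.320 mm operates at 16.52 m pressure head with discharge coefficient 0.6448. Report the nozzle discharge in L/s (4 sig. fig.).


Approach: apply the orifice equation, Q = Cd*A*sqrt(2*g*h), A = pi*(d/2)^2.
A = pi*(7.320e-3/2)^2 = 4.20835e-05 m^2
Q = 0.6448 * 4.20835e-05 * sqrt(2*9.81*16.52) * 1000 = 0.4885 L/s
Therefore the nozzle discharge = 0.4885 L/s.


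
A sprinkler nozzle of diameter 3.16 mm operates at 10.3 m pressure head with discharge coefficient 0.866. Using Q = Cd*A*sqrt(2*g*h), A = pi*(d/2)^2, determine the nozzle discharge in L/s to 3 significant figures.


A = pi*(3.16e-3/2)^2 = 7.8427e-06 m^2
Q = 0.866 * 7.8427e-06 * sqrt(2*9.81*10.3) * 1000 = 0.0965 L/s
Therefore the nozzle discharge = 0.0965 L/s.


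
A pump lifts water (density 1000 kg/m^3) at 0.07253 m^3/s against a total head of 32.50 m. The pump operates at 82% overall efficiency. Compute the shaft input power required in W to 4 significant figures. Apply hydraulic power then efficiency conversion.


Approach: apply hydraulic power then efficiency conversion, P = rho*g*Q*H; P_in = P/eta.
Step 1 — hydraulic power (P = rho*g*Q*H):
  P = 1000 * 9.81 * 0.07253 * 32.50 = 23124.4 W
Step 2 — input power: P_in = P/eta = 23124.4 / 0.82 = 28200 W
Therefore the shaft input power required = 28200 W.


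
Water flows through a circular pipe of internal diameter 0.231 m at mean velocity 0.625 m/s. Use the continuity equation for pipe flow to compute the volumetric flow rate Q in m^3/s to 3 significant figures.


Approach: apply the continuity equation for pipe flow, Q = A * v with A = pi*(D/2)^2.
A = pi*(0.231/2)^2 = 0.041910 m^2
Q = 0.041910 * 0.625 = 0.0262 m^3/s
Therefore the volumetric flow rate Q = 0.0262 m^3/s.


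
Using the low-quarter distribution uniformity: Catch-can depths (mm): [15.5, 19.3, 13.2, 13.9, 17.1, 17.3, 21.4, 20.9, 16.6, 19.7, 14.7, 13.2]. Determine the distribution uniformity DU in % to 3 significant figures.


Approach: apply the low-quarter distribution uniformity, DU = (mean of lowest quarter of readings / overall mean)*100.
sorted lowest 3 of 12: [13.2, 13.2, 13.9] -> mean = 13.433 mm
overall mean = 16.900 mm
DU = (13.433/16.900)*100 = 79.5 %
Therefore the distribution uniformity DU = 79.5 %.


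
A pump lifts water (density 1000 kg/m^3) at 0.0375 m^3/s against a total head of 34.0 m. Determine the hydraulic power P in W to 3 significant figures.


Approach: apply the hydraulic power relation, P = rho*g*Q*H.
P = 1000 * 9.81 * 0.0375 * 34.0 = 12500 W
Therefore the hydraulic power P = 12500 W.


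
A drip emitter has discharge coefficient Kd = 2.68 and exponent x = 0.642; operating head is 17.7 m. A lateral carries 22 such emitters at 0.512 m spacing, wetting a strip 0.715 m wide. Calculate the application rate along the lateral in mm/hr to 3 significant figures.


Approach: apply the emitter equation with a lateral mass balance, q = Kd*h^x; Q = n*q; rate = Q/(n*spacing*width).
Step 1 — single emitter flow (q = Kd*h^x):
  q = 2.68 * 17.7^0.642 = 16.956 L/hr
Step 2 — total lateral flow: Q = 22 * 16.956 = 373.04 L/hr
Step 3 — wetted area: A = 22 * 0.512 * 0.715 = 8.0538 m^2
Step 4 — application rate: Q/A = 373.04/8.0538 = 46.3 mm/hr
Therefore the application rate along the lateral = 46.3 mm/hr.


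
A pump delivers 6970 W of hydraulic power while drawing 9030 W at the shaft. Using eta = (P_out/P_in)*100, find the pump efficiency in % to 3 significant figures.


eta = (6970 / 9030) * 100 = 77.2 %
Therefore the pump efficiency = 77.2 %.


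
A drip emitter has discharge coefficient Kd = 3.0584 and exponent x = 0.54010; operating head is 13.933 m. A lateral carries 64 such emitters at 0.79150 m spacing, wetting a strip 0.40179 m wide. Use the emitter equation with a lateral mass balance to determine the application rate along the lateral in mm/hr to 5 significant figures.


Approach: apply the emitter equation with a lateral mass balance, q = Kd*h^x; Q = n*q; rate = Q/(n*spacing*width).
Step 1 — single emitter flow (q = Kd*h^x):
  q = 3.0584 * 13.933^0.54010 = 12.68799 L/hr
Step 2 — total lateral flow: Q = 64 * 12.68799 = 812.0313 L/hr
Step 3 — wetted area: A = 64 * 0.79150 * 0.40179 = 20.35307 m^2
Step 4 — application rate: Q/A = 812.0313/20.35307 = 39.897 mm/hr
Therefore the application rate along the lateral = 39.897 mm/hr.


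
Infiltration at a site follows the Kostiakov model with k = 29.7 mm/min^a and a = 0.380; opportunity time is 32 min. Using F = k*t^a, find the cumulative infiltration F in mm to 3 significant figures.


F = 29.7 * 32^0.380 = 111 mm
Therefore the cumulative infiltration F = 111 mm.


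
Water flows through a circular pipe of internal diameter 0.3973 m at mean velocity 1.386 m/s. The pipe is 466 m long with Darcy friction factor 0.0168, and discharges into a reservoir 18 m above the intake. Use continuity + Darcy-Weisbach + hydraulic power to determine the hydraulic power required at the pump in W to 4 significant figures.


Approach: apply continuity + Darcy-Weisbach + hydraulic power, Q = A*v; hf = f*(L/D)*(v^2/(2g)); H = static + hf; P = rho*g*Q*H.
Step 1 — flow rate (continuity, Q = A*v):
  A = pi*(0.3973/2)^2 = 0.123973 m^2
  Q = 0.123973 * 1.386 = 0.171827 m^3/s
Step 2 — friction head loss (Darcy-Weisbach):
  hf = 0.0168 * (466/0.3973) * (1.386^2 / (2*9.81))
  hf = 1.92932 m
Step 3 — total head: H = 18 + 1.92932 = 19.9293 m
Step 4 — hydraulic power (P = rho*g*Q*H):
  P = 1000 * 9.81 * 0.171827 * 19.9293 = 33590 W
Therefore the hydraulic power required at the pump = 33590 W.


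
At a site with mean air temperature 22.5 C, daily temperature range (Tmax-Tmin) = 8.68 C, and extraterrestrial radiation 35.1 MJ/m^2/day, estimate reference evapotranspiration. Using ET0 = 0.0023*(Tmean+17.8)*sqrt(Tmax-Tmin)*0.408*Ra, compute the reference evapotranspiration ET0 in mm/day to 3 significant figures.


ET0 = 0.0023*(22.5+17.8)*sqrt(8.68)*0.408*35.1 = 3.91 mm/day
Therefore the reference evapotranspiration ET0 = 3.91 mm/day.


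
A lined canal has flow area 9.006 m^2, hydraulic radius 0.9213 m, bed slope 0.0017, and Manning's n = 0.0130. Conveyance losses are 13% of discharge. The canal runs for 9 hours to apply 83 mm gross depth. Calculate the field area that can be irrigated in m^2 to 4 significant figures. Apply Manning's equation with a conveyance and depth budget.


Approach: apply Manning's equation with a conveyance and depth budget, Q = (1/n)*A*R^(2/3)*S^(1/2); Q_field = Q*(1-loss); Area = Q_field*t/(d/1000).
Step 1 — canal discharge (Manning's equation):
  Q = (1/0.0130) * 9.006 * 0.9213^(2/3) * 0.0017^(1/2) = 27.0446 m^3/s
Step 2 — delivered flow: Q_field = 27.0446*(1 - 13/100) = 23.5288 m^3/s
Step 3 — volume delivered: V = 23.5288 * 9*3600 = 762333 m^3
Step 4 — area served: A = V / (depth/1000) = 762333 / 0.083 = 9185000 m^2
Therefore the field area that can be irrigated = 9185000 m^2.


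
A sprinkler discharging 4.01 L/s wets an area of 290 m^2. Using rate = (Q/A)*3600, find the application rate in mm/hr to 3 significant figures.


rate = (4.01 / 290) * 3600 = 49.8 mm/hr
Therefore the application rate = 49.8 mm/hr.


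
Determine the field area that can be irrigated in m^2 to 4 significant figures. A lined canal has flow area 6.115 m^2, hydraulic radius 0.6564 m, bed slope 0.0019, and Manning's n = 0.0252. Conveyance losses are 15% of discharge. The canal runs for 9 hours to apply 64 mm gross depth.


Approach: apply Manning's equation with a conveyance and depth budget, Q = (1/n)*A*R^(2/3)*S^(1/2); Q_field = Q*(1-loss); Area = Q_field*t/(d/1000).
Step 1 — canal discharge (Manning's equation):
  Q = (1/0.0252) * 6.115 * 0.6564^(2/3) * 0.0019^(1/2) = 7.98887 m^3/s
Step 2 — delivered flow: Q_field = 7.98887*(1 - 15/100) = 6.79054 m^3/s
Step 3 — volume delivered: V = 6.79054 * 9*3600 = 220013 m^3
Step 4 — area served: A = V / (depth/1000) = 220013 / 0.064 = 3438000 m^2
Therefore the field area that can be irrigated = 3438000 m^2.


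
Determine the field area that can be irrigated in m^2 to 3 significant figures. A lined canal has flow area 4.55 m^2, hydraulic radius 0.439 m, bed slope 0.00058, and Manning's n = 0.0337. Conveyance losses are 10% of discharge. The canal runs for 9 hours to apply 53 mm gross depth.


Approach: apply Manning's equation with a conveyance and depth budget, Q = (1/n)*A*R^(2/3)*S^(1/2); Q_field = Q*(1-loss); Area = Q_field*t/(d/1000).
Step 1 — canal discharge (Manning's equation):
  Q = (1/0.0337) * 4.55 * 0.439^(2/3) * 0.00058^(1/2) = 1.8782 m^3/s
Step 2 — delivered flow: Q_field = 1.8782*(1 - 10/100) = 1.6904 m^3/s
Step 3 — volume delivered: V = 1.6904 * 9*3600 = 54768 m^3
Step 4 — area served: A = V / (depth/1000) = 54768 / 0.053 = 1030000 m^2
Therefore the field area that can be irrigated = 1030000 m^2.


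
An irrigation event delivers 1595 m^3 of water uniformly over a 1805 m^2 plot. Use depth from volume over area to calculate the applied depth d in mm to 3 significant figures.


Approach: apply depth from volume over area, d = (V/A)*1000.
d = (1595 / 1805) * 1000 = 884 mm
Therefore the applied depth d = 884 mm.


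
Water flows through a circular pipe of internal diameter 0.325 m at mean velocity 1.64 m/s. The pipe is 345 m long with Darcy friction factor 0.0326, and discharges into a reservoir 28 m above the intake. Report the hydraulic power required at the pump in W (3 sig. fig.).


Approach: apply continuity + Darcy-Weisbach + hydraulic power, Q = A*v; hf = f*(L/D)*(v^2/(2g)); H = static + hf; P = rho*g*Q*H.
Step 1 — flow rate (continuity, Q = A*v):
  A = pi*(0.325/2)^2 = 0.082958 m^2
  Q = 0.082958 * 1.64 = 0.13605 m^3/s
Step 2 — friction head loss (Darcy-Weisbach):
  hf = 0.0326 * (345/0.325) * (1.64^2 / (2*9.81))
  hf = 4.7440 m
Step 3 — total head: H = 28 + 4.7440 = 32.744 m
Step 4 — hydraulic power (P = rho*g*Q*H):
  P = 1000 * 9.81 * 0.13605 * 32.744 = 43700 W
Therefore the hydraulic power required at the pump = 43700 W.


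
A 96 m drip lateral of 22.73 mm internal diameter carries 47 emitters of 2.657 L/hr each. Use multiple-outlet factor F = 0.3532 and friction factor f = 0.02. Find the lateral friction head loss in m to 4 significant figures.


Approach: apply Darcy-Weisbach with the multiple-outlet F-factor, Q = n*q/(3600*1000) m^3/s; v = Q/A; hf = F*f*(L/D)*(v^2/(2g)).
Q = 47*2.657/(3600*1000) = 3.46886e-05 m^3/s
A = pi*(22.73e-3/2)^2 = 4.05778e-04 m^2, so v = Q/A = 0.0854866 m/s
hf = 0.3532*0.02*(96/0.02273)*(0.0854866^2/(2*9.81)) = 0.01111 m
Therefore the lateral friction head loss = 0.01111 m.


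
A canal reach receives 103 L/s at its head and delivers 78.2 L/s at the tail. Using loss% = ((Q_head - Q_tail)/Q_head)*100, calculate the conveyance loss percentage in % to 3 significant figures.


loss = ((103 - 78.2)/103)*100 = 24.1 %
Therefore the conveyance loss percentage = 24.1 %.


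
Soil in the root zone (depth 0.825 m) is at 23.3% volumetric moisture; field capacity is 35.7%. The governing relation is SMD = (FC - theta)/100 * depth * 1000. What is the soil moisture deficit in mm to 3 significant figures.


SMD = (35.7 - 23.3)/100 * 0.825 * 1000 = 102 mm
Therefore the soil moisture deficit = 102 mm.


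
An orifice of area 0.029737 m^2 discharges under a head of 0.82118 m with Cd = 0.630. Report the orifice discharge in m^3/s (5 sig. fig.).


Approach: apply the orifice equation, Q = Cd*A*sqrt(2*g*h).
Q = 0.630 * 0.029737 * sqrt(2*9.81*0.82118) = 0.075198 m^3/s
Therefore the orifice discharge = 0.075198 m^3/s.


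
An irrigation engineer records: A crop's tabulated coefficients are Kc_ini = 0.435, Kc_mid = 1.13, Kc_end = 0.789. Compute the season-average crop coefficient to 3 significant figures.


Approach: apply a simple seasonal average, Kc_avg = (Kc_ini + Kc_mid + Kc_end)/3.
Kc_avg = (0.435 + 1.13 + 0.789)/3 = 0.785
Therefore the season-average crop coefficient = 0.785.


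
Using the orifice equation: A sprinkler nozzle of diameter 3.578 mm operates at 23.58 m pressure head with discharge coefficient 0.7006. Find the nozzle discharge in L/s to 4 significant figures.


Approach: apply the orifice equation, Q = Cd*A*sqrt(2*g*h), A = pi*(d/2)^2.
A = pi*(3.578e-3/2)^2 = 1.00547e-05 m^2
Q = 0.7006 * 1.00547e-05 * sqrt(2*9.81*23.58) * 1000 = 0.1515 L/s
Therefore the nozzle discharge = 0.1515 L/s.


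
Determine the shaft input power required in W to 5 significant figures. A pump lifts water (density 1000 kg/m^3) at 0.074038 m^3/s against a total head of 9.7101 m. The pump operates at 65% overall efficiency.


Approach: apply hydraulic power then efficiency conversion, P = rho*g*Q*H; P_in = P/eta.
Step 1 — hydraulic power (P = rho*g*Q*H):
  P = 1000 * 9.81 * 0.074038 * 9.7101 = 7052.570 W
Step 2 — input power: P_in = P/eta = 7052.570 / 0.65 = 10850 W
Therefore the shaft input power required = 10850 W.


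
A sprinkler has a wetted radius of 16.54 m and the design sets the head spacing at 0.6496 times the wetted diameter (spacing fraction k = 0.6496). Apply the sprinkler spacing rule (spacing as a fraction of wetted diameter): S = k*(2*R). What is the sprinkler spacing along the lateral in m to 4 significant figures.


S = 0.6496 * (2 * 16.54) = 21.49 m
Therefore the sprinkler spacing along the lateral = 21.49 m.


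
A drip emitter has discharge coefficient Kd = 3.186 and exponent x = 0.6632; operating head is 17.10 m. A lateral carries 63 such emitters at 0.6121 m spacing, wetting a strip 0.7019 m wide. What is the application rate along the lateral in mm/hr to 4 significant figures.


Approach: apply the emitter equation with a lateral mass balance, q = Kd*h^x; Q = n*q; rate = Q/(n*spacing*width).
Step 1 — single emitter flow (q = Kd*h^x):
  q = 3.186 * 17.10^0.6632 = 20.9396 L/hr
Step 2 — total lateral flow: Q = 63 * 20.9396 = 1319.20 L/hr
Step 3 — wetted area: A = 63 * 0.6121 * 0.7019 = 27.0669 m^2
Step 4 — application rate: Q/A = 1319.20/27.0669 = 48.74 mm/hr
Therefore the application rate along the lateral = 48.74 mm/hr.


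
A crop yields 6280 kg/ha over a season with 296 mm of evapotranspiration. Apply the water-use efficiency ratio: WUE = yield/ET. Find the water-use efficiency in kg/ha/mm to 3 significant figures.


WUE = 6280 / 296 = 21.2 kg/ha/mm
Therefore the water-use efficiency = 21.2 kg/ha/mm.


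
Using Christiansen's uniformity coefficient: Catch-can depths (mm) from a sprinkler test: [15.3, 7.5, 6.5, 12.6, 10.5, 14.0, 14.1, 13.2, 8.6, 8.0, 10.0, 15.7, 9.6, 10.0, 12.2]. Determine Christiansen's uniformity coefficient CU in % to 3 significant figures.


Approach: apply Christiansen's uniformity coefficient, CU = (1 - mean_abs_deviation/mean)*100.
mean = 11.187 mm
mean |d_i - mean| = 2.5058 mm
CU = (1 - 2.5058/11.187)*100 = 77.6 %
Therefore Christiansen's uniformity coefficient CU = 77.6 %.


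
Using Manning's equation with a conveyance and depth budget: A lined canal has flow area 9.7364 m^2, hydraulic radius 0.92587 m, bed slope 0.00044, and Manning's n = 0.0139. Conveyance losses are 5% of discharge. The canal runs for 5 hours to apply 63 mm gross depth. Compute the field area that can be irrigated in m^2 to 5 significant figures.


Approach: apply Manning's equation with a conveyance and depth budget, Q = (1/n)*A*R^(2/3)*S^(1/2); Q_field = Q*(1-loss); Area = Q_field*t/(d/1000).
Step 1 — canal discharge (Manning's equation):
  Q = (1/0.0139) * 9.7364 * 0.92587^(2/3) * 0.00044^(1/2) = 13.95757 m^3/s
Step 2 — delivered flow: Q_field = 13.95757*(1 - 5/100) = 13.25970 m^3/s
Step 3 — volume delivered: V = 13.25970 * 5*3600 = 238674.5 m^3
Step 4 — area served: A = V / (depth/1000) = 238674.5 / 0.063 = 3788500 m^2
Therefore the field area that can be irrigated = 3788500 m^2.


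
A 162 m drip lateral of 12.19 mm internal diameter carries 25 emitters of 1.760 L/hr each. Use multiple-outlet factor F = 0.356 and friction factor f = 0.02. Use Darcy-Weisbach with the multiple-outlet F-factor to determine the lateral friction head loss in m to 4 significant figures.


Approach: apply Darcy-Weisbach with the multiple-outlet F-factor, Q = n*q/(3600*1000) m^3/s; v = Q/A; hf = F*f*(L/D)*(v^2/(2g)).
Q = 25*1.760/(3600*1000) = 1.22222e-05 m^3/s
A = pi*(12.19e-3/2)^2 = 1.16707e-04 m^2, so v = Q/A = 0.104726 m/s
hf = 0.356*0.02*(162/0.01219)*(0.104726^2/(2*9.81)) = 0.05289 m
Therefore the lateral friction head loss = 0.05289 m.


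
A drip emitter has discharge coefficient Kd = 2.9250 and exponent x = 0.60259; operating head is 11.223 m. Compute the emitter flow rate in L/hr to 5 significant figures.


Approach: apply the emitter characteristic equation, q = Kd * h^x.
q = 2.9250 * 11.223^0.60259 = 12.558 L/hr
Therefore the emitter flow rate = 12.558 L/hr.


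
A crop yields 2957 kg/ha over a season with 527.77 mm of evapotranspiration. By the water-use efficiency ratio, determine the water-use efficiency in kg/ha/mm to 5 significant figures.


Approach: apply the water-use efficiency ratio, WUE = yield/ET.
WUE = 2957 / 527.77 = 5.6028 kg/ha/mm
Therefore the water-use efficiency = 5.6028 kg/ha/mm.


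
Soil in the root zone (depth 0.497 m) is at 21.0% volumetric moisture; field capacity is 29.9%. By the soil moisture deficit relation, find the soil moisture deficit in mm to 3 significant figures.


Approach: apply the soil moisture deficit relation, SMD = (FC - theta)/100 * depth * 1000.
SMD = (29.9 - 21.0)/100 * 0.497 * 1000 = 44.2 mm
Therefore the soil moisture deficit = 44.2 mm.


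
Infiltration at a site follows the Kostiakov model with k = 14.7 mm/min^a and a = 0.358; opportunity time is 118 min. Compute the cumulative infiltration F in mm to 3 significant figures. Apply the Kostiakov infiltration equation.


Approach: apply the Kostiakov infiltration equation, F = k*t^a.
F = 14.7 * 118^0.358 = 81.1 mm
Therefore the cumulative infiltration F = 81.1 mm.


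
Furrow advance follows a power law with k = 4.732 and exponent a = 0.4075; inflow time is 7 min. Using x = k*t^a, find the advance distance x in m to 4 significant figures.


x = 4.732 * 7^0.4075 = 10.46 m
Therefore the advance distance x = 10.46 m.


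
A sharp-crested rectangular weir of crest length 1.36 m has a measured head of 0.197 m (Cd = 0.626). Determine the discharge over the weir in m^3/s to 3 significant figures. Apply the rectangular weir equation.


Approach: apply the rectangular weir equation, Q = (2/3)*Cd*L*sqrt(2g)*H^1.5.
Q = (2/3)*0.626*1.36*sqrt(2*9.81)*0.197^1.5 = 0.220 m^3/s
Therefore the discharge over the weir = 0.220 m^3/s.


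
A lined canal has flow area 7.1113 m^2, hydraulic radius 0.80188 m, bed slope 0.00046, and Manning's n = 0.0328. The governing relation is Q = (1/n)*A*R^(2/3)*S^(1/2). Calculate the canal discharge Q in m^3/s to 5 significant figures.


Q = (1/0.0328) * 7.1113 * 0.80188^(2/3) * 0.00046^(1/2) = 4.0135 m^3/s
Therefore the canal discharge Q = 4.0135 m^3/s.


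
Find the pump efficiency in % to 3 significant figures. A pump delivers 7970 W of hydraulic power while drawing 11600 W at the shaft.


Approach: apply the efficiency ratio, eta = (P_out/P_in)*100.
eta = (7970 / 11600) * 100 = 68.7 %
Therefore the pump efficiency = 68.7 %.


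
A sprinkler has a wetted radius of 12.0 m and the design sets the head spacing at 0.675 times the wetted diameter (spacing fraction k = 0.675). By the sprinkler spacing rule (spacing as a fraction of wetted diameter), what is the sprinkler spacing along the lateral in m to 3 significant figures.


Approach: apply the sprinkler spacing rule (spacing as a fraction of wetted diameter), S = k*(2*R).
S = 0.675 * (2 * 12.0) = 16.2 m
Therefore the sprinkler spacing along the lateral = 16.2 m.


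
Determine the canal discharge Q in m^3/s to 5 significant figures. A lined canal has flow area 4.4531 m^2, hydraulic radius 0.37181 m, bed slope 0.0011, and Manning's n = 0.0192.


Approach: apply Manning's equation, Q = (1/n)*A*R^(2/3)*S^(1/2).
Q = (1/0.0192) * 4.4531 * 0.37181^(2/3) * 0.0011^(1/2) = 3.9775 m^3/s
Therefore the canal discharge Q = 3.9775 m^3/s.


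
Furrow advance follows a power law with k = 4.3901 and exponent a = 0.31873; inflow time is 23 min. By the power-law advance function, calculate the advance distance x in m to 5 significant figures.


Approach: apply the power-law advance function, x = k*t^a.
x = 4.3901 * 23^0.31873 = 11.926 m
Therefore the advance distance x = 11.926 m.


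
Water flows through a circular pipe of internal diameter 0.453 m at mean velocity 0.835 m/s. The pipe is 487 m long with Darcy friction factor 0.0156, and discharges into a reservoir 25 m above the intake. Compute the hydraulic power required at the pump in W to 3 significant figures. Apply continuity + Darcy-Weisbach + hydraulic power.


Approach: apply continuity + Darcy-Weisbach + hydraulic power, Q = A*v; hf = f*(L/D)*(v^2/(2g)); H = static + hf; P = rho*g*Q*H.
Step 1 — flow rate (continuity, Q = A*v):
  A = pi*(0.453/2)^2 = 0.16117 m^2
  Q = 0.16117 * 0.835 = 0.13458 m^3/s
Step 2 — friction head loss (Darcy-Weisbach):
  hf = 0.0156 * (487/0.453) * (0.835^2 / (2*9.81))
  hf = 0.59598 m
Step 3 — total head: H = 25 + 0.59598 = 25.596 m
Step 4 — hydraulic power (P = rho*g*Q*H):
  P = 1000 * 9.81 * 0.13458 * 25.596 = 33800 W
Therefore the hydraulic power required at the pump = 33800 W.


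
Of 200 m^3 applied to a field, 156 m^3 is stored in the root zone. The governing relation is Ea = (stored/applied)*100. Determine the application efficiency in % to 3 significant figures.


Ea = (156/200)*100 = 78.0 %
Therefore the application efficiency = 78.0 %.


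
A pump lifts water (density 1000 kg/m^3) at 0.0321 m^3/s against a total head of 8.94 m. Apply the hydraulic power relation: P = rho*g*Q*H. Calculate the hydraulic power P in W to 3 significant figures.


P = 1000 * 9.81 * 0.0321 * 8.94 = 2820 W
Therefore the hydraulic power P = 2820 W.


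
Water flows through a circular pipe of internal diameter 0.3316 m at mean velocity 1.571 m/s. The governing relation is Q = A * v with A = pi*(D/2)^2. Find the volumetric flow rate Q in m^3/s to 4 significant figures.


A = pi*(0.3316/2)^2 = 0.0863613 m^2
Q = 0.0863613 * 1.571 = 0.1357 m^3/s
Therefore the volumetric flow rate Q = 0.1357 m^3/s.


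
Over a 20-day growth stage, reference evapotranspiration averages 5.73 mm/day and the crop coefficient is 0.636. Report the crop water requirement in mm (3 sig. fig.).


Approach: apply the crop water requirement relation, CWR = ET0 * Kc * days.
CWR = 5.73 * 0.636 * 20 = 72.9 mm
Therefore the crop water requirement = 72.9 mm.


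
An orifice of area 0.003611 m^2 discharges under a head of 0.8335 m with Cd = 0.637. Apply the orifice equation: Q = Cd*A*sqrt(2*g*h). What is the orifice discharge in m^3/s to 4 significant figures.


Q = 0.637 * 0.003611 * sqrt(2*9.81*0.8335) = 0.009302 m^3/s
Therefore the orifice discharge = 0.009302 m^3/s.


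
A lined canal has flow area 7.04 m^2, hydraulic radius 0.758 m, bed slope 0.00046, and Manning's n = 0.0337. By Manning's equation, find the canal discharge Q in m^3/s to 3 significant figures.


Approach: apply Manning's equation, Q = (1/n)*A*R^(2/3)*S^(1/2).
Q = (1/0.0337) * 7.04 * 0.758^(2/3) * 0.00046^(1/2) = 3.72 m^3/s
Therefore the canal discharge Q = 3.72 m^3/s.


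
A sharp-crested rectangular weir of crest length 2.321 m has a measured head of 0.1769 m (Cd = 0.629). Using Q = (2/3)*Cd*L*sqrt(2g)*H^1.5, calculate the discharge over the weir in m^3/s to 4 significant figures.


Q = (2/3)*0.629*2.321*sqrt(2*9.81)*0.1769^1.5 = 0.3208 m^3/s
Therefore the discharge over the weir = 0.3208 m^3/s.


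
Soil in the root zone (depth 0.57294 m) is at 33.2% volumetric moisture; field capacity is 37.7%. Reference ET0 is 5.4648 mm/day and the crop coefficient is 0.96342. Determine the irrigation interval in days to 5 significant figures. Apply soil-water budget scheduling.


Approach: apply soil-water budget scheduling, SMD = (FC-theta)/100*depth*1000; ETc = ET0*Kc; interval = SMD/ETc.
Step 1 — soil moisture deficit:
  SMD = (37.7 - 33.2)/100 * 0.57294 * 1000 = 25.78230 mm
Step 2 — daily crop ET (ETc = ET0*Kc):
  ETc = 5.4648 * 0.96342 = 5.264898 mm/day
Step 3 — irrigation interval (SMD/ETc):
  interval = 25.78230 / 5.264898 = 4.8970 days
Therefore the irrigation interval = 4.8970 days.


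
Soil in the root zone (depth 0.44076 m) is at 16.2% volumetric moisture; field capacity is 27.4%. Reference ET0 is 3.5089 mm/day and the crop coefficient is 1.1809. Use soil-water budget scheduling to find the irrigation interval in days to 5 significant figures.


Approach: apply soil-water budget scheduling, SMD = (FC-theta)/100*depth*1000; ETc = ET0*Kc; interval = SMD/ETc.
Step 1 — soil moisture deficit:
  SMD = (27.4 - 16.2)/100 * 0.44076 * 1000 = 49.36512 mm
Step 2 — daily crop ET (ETc = ET0*Kc):
  ETc = 3.5089 * 1.1809 = 4.143660 mm/day
Step 3 — irrigation interval (SMD/ETc):
  interval = 49.36512 / 4.143660 = 11.913 days
Therefore the irrigation interval = 11.913 days.


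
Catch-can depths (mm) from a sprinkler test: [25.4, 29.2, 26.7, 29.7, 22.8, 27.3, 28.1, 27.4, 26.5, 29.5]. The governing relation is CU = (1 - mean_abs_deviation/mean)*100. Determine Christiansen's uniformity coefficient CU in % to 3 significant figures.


mean = 27.260 mm
mean |d_i - mean| = 1.5280 mm
CU = (1 - 1.5280/27.260)*100 = 94.4 %
Therefore Christiansen's uniformity coefficient CU = 94.4 %.


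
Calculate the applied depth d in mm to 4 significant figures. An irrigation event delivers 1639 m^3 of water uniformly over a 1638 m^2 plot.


Approach: apply depth from volume over area, d = (V/A)*1000.
d = (1639 / 1638) * 1000 = 1001 mm
Therefore the applied depth d = 1001 mm.


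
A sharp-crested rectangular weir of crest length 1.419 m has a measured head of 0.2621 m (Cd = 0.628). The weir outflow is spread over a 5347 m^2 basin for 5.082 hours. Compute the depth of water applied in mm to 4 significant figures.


Approach: apply the rectangular weir equation with a volume-to-depth conversion, Q = (2/3)*Cd*L*sqrt(2g)*H^1.5; d = Q*t/A * 1000.
Step 1 — weir discharge:
  Q = (2/3)*0.628*1.419*sqrt(2*9.81)*0.2621^1.5 = 0.353103 m^3/s
Step 2 — volume: V = 0.353103 * 5.082*3600 = 6460.08 m^3
Step 3 — depth: d = V/A * 1000 = 6460.08/5347 * 1000 = 1208 mm
Therefore the depth of water applied = 1208 mm.


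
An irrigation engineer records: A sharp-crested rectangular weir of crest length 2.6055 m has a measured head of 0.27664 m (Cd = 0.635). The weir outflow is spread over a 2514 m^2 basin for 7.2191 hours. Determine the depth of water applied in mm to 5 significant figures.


Approach: apply the rectangular weir equation with a volume-to-depth conversion, Q = (2/3)*Cd*L*sqrt(2g)*H^1.5; d = Q*t/A * 1000.
Step 1 — weir discharge:
  Q = (2/3)*0.635*2.6055*sqrt(2*9.81)*0.27664^1.5 = 0.7108787 m^3/s
Step 2 — volume: V = 0.7108787 * 7.2191*3600 = 18474.86 m^3
Step 3 — depth: d = V/A * 1000 = 18474.86/2514 * 1000 = 7348.8 mm
Therefore the depth of water applied = 7348.8 mm.


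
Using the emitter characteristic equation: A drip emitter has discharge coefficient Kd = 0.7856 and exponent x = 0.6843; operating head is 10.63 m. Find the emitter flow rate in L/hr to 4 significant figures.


Approach: apply the emitter characteristic equation, q = Kd * h^x.
q = 0.7856 * 10.63^0.6843 = 3.960 L/hr
Therefore the emitter flow rate = 3.960 L/hr.


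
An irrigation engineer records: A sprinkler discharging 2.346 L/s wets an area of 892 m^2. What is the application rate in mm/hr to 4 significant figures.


Approach: apply the application rate relation, rate = (Q/A)*3600.
rate = (2.346 / 892) * 3600 = 9.468 mm/hr
Therefore the application rate = 9.468 mm/hr.


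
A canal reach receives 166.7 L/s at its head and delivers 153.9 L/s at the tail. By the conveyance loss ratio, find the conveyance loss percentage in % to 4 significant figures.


Approach: apply the conveyance loss ratio, loss% = ((Q_head - Q_tail)/Q_head)*100.
loss = ((166.7 - 153.9)/166.7)*100 = 7.678 %
Therefore the conveyance loss percentage = 7.678 %.


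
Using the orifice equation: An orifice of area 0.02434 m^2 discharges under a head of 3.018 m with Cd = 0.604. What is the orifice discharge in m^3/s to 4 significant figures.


Approach: apply the orifice equation, Q = Cd*A*sqrt(2*g*h).
Q = 0.604 * 0.02434 * sqrt(2*9.81*3.018) = 0.1131 m^3/s
Therefore the orifice discharge = 0.1131 m^3/s.


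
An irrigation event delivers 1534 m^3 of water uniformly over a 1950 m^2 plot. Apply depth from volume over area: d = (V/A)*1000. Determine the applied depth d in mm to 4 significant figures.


d = (1534 / 1950) * 1000 = 786.7 mm
Therefore the applied depth d = 786.7 mm.


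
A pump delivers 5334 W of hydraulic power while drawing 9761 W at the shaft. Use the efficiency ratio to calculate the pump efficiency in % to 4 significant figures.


Approach: apply the efficiency ratio, eta = (P_out/P_in)*100.
eta = (5334 / 9761) * 100 = 54.65 %
Therefore the pump efficiency = 54.65 %.


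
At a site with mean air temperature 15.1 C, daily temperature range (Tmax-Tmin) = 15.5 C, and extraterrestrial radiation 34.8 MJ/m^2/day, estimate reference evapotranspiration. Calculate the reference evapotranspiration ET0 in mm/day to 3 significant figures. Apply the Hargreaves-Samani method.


Approach: apply the Hargreaves-Samani method, ET0 = 0.0023*(Tmean+17.8)*sqrt(Tmax-Tmin)*0.408*Ra.
ET0 = 0.0023*(15.1+17.8)*sqrt(15.5)*0.408*34.8 = 4.23 mm/day
Therefore the reference evapotranspiration ET0 = 4.23 mm/day.


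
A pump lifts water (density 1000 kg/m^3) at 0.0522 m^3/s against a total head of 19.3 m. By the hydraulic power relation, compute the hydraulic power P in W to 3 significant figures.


Approach: apply the hydraulic power relation, P = rho*g*Q*H.
P = 1000 * 9.81 * 0.0522 * 19.3 = 9880 W
Therefore the hydraulic power P = 9880 W.


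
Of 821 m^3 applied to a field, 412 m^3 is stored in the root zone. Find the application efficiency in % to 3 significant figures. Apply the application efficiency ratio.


Approach: apply the application efficiency ratio, Ea = (stored/applied)*100.
Ea = (412/821)*100 = 50.2 %
Therefore the application efficiency = 50.2 %.


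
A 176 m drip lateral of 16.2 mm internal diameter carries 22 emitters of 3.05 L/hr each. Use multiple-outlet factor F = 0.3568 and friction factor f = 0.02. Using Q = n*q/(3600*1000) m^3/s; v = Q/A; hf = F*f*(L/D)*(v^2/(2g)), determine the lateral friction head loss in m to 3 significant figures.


Q = 22*3.05/(3600*1000) = 1.8639e-05 m^3/s
A = pi*(16.2e-3/2)^2 = 2.0612e-04 m^2, so v = Q/A = 0.090427 m/s
hf = 0.3568*0.02*(176/0.0162)*(0.090427^2/(2*9.81)) = 0.0323 m
Therefore the lateral friction head loss = 0.0323 m.


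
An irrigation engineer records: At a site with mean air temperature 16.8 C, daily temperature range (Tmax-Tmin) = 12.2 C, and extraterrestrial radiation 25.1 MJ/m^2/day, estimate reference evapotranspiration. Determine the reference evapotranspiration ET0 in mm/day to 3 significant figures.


Approach: apply the Hargreaves-Samani method, ET0 = 0.0023*(Tmean+17.8)*sqrt(Tmax-Tmin)*0.408*Ra.
ET0 = 0.0023*(16.8+17.8)*sqrt(12.2)*0.408*25.1 = 2.85 mm/day
Therefore the reference evapotranspiration ET0 = 2.85 mm/day.


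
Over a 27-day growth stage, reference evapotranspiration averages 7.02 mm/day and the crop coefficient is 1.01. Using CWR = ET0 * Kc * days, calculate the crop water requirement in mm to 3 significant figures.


CWR = 7.02 * 1.01 * 27 = 191 mm
Therefore the crop water requirement = 191 mm.


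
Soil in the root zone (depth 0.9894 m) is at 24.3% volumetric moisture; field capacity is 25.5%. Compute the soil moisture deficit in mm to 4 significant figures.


Approach: apply the soil moisture deficit relation, SMD = (FC - theta)/100 * depth * 1000.
SMD = (25.5 - 24.3)/100 * 0.9894 * 1000 = 11.87 mm
Therefore the soil moisture deficit = 11.87 mm.


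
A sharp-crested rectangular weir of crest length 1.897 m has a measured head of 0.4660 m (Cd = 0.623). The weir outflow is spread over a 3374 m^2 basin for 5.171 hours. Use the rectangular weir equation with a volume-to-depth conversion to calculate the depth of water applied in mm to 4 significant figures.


Approach: apply the rectangular weir equation with a volume-to-depth conversion, Q = (2/3)*Cd*L*sqrt(2g)*H^1.5; d = Q*t/A * 1000.
Step 1 — weir discharge:
  Q = (2/3)*0.623*1.897*sqrt(2*9.81)*0.4660^1.5 = 1.11018 m^3/s
Step 2 — volume: V = 1.11018 * 5.171*3600 = 20666.6 m^3
Step 3 — depth: d = V/A * 1000 = 20666.6/3374 * 1000 = 6125 mm
Therefore the depth of water applied = 6125 mm.
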